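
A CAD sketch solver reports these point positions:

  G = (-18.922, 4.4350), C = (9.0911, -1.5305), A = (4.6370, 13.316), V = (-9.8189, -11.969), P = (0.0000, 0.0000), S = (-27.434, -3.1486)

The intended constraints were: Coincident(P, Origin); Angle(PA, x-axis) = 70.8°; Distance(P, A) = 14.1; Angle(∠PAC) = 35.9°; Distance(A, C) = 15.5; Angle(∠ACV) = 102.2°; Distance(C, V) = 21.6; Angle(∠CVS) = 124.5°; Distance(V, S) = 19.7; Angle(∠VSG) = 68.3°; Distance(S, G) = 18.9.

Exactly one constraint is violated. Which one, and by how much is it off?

Distance(S, G) = 18.9 — off by 7.50.

P = (0.00, 0.00) ✓; PA at 70.80° ✓; |PA| = 14.10 ✓; ∠PAC = 35.90° ✓; |AC| = 15.50 ✓; ∠ACV = 102.2° ✓; |CV| = 21.60 ✓; ∠CVS = 124.5° ✓; |VS| = 19.70 ✓; ∠VSG = 68.30° ✓; |SG| = 11.40 ✗.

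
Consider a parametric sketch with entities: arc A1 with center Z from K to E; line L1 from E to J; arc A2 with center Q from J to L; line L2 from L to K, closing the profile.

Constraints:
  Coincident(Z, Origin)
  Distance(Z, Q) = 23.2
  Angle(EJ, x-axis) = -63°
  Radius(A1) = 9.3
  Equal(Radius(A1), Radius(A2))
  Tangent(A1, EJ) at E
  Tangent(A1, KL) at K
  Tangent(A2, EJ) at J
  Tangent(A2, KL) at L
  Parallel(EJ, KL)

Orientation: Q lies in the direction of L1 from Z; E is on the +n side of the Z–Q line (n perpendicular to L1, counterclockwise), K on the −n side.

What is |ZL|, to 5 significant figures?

24.995

The slot axis is L1's direction at -63.0°, so u = (cos -63.0°, sin -63.0°) = (0.45399, -0.89101) and n = (−sin -63.0°, cos -63.0°) = (0.89101, 0.45399). Z is at the origin and Q lies 23.2 along u from Z, so Q = 23.2·u = (10.533, -20.671). Tangency of A1 to both parallel lines with radius 9.3 puts E and K at Z ± 9.3·n: E = (8.2864, 4.2221), K = (-8.2864, -4.2221). Equal radii place J and L the same way about Q: J = Q + 9.3·n = (18.819, -16.449), L = Q − 9.3·n = (2.2462, -24.893). Then |ZL| = |L − Z| = 24.995.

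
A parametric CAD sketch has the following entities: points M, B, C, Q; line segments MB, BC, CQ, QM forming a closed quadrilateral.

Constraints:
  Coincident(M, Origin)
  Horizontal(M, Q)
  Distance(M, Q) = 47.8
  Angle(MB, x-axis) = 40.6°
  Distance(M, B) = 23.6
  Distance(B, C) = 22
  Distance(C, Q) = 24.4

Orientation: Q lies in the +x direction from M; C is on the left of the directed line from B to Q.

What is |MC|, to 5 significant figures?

44.816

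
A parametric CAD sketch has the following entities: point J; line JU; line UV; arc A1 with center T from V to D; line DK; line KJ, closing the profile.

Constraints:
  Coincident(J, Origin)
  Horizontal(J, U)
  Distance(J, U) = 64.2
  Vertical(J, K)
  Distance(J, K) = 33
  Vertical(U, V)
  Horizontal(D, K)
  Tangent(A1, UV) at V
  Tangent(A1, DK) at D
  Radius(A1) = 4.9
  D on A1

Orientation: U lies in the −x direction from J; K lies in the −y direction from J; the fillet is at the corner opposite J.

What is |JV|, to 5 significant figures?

70.080

The virtual corner opposite J is at (-64.200, -33.000). The tangent condition forces TV to be normal to UV and since A1 is tangent to DK there, TD ⟂ DK, with radius 4.9, so the center T sits 4.9 in from both sides at T = (-59.300, -28.100). That places the tangent points at V = (-64.200, -28.100) on UV and D = (-59.300, -33.000) on DK. Then |JV| = |V − J| = 70.080.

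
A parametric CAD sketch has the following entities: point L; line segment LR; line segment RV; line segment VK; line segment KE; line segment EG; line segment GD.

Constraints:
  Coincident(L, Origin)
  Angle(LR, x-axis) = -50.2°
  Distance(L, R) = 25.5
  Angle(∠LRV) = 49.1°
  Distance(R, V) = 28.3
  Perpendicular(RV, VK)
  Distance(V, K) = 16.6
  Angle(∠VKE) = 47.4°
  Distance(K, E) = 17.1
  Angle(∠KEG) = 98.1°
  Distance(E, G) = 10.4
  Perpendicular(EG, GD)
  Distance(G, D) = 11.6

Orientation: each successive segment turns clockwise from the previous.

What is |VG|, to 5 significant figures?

7.5773

∠VKE = 47.4° gives KE at -43.700° from the x-axis; with |KE| = 17.1, E = (0.70943, -14.265). ∠KEG = 98.1° gives EG at -125.60° from the x-axis; with |EG| = 10.4, G = (-5.3447, -22.721). Then |VG| = |G − V| = 7.5773.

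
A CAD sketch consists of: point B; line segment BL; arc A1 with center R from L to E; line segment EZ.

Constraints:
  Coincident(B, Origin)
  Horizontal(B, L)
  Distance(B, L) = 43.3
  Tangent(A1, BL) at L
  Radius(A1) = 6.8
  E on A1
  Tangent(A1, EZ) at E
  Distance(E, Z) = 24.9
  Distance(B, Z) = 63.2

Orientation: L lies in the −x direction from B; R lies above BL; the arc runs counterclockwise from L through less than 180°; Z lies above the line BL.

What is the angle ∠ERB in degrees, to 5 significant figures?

53.719°

Checks: |RE| = 6.800 ✓; ∠(RE, EZ) = 90.00° ✓; |EZ| = 24.90 ✓; |BZ| = 63.20 ✓.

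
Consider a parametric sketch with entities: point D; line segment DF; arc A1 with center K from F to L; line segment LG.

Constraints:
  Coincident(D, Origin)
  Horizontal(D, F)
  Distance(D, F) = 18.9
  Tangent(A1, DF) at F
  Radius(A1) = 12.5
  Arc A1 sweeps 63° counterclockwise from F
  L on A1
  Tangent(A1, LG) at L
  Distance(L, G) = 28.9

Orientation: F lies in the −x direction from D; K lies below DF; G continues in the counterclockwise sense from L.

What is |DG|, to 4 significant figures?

54.07

On A1, F sits at bearing 90° from K; a 63° counterclockwise sweep puts L at bearing 153°, so L = K + 12.5·(cos 153°, sin 153°) = (-30.04, -6.825). Since A1 is tangent to LG there, KL ⟂ LG, so LG runs along (−sin 153°, cos 153°); with |LG| = 28.9, G = (-43.16, -32.58). Then |DG| = |G − D| = 54.07.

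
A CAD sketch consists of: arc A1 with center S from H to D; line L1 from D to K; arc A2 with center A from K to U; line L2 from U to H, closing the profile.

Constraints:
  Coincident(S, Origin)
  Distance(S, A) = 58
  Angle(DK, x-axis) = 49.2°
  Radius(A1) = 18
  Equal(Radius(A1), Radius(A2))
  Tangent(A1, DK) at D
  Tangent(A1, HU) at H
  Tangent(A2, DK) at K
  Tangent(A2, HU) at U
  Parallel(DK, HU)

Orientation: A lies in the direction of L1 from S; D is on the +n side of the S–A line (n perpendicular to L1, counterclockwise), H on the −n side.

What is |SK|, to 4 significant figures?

60.73

The slot axis is L1's direction at 49.2°, so u = (cos 49.2°, sin 49.2°) = (0.6534, 0.7570) and n = (−sin 49.2°, cos 49.2°) = (-0.7570, 0.6534). S is at the origin and A lies 58.0 along u from S, so A = 58.0·u = (37.90, 43.91). Tangency of A1 to both parallel lines with radius 18.0 puts D and H at S ± 18.0·n: D = (-13.63, 11.76), H = (13.63, -11.76). Equal radii place K and U the same way about A: K = A + 18.0·n = (24.27, 55.67), U = A − 18.0·n = (51.52, 32.14). Then |SK| = |K − S| = 60.73.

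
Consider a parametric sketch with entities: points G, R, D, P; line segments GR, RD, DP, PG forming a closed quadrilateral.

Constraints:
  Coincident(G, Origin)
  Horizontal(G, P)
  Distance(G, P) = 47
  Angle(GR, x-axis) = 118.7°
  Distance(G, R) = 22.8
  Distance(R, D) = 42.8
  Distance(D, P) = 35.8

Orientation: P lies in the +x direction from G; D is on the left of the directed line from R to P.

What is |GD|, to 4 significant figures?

43.76

G is at the origin; G and P share the same y with |GP| = 47.0 and P in +x, so P = (47.0, 0). GR runs at 118.7° with |GR| = 22.8, so R = (-10.95, 20.00). D is determined by |RD| = 42.8 and |DP| = 35.8 together: it lies at the intersection of circle(R, 42.8) and circle(P, 35.8). With |RP| = 61.30, the foot of the radical line on RP is 35.14 from R and the perpendicular offset is √(42.8² − 35.14²) = 24.44. Taking the left-of-RP solution: D = (30.24, 31.63).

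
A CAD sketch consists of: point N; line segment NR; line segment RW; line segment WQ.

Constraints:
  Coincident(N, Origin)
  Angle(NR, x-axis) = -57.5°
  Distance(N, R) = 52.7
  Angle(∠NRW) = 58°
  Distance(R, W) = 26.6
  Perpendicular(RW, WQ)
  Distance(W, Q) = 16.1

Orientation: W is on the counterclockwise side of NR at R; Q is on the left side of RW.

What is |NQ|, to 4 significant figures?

28.62

∠NRW = 58.0°, so RW runs at -57.5° + (180° − 58.0°) = 64.50° from the x-axis; with |RW| = 26.6, W = R + 26.6·(cos 64.50°, sin 64.50°) = (39.77, -20.44). RW ⟂ WQ; with |WQ| = 16.1 on the left of RW, Q = W + 16.1·(-0.9026, 0.4305) = (25.24, -13.51). Then |NQ| = |Q − N| = 28.62.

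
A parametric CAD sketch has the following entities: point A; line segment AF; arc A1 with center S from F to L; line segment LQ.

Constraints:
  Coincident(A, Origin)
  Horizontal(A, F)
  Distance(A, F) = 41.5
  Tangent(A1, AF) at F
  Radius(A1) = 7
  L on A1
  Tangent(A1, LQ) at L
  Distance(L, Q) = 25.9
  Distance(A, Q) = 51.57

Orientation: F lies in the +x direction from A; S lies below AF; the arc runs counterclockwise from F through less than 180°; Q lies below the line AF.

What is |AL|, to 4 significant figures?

35.56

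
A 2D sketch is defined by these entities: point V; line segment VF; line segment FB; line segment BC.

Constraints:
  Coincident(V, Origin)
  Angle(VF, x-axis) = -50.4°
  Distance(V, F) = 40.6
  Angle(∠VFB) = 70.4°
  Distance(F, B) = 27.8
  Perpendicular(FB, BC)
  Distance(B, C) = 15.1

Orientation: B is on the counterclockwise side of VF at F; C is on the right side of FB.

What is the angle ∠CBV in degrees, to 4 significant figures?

159.7°

V is at the origin; VF runs at -50.4° with length 40.6, so F = 40.6·(cos -50.4°, sin -50.4°) = (25.88, -31.28). ∠VFB = 70.4°, so FB runs at -50.4° + (180° − 70.4°) = 59.20° from the x-axis; with |FB| = 27.8, B = F + 27.8·(cos 59.20°, sin 59.20°) = (40.11, -7.404). FB is perpendicular to BC; with |BC| = 15.1 on the right of FB, C = B + 15.1·(0.8590, -0.5120) = (53.08, -15.14). Then cos ∠CBV = BC·BV / (|BC||BV|), giving 159.7°.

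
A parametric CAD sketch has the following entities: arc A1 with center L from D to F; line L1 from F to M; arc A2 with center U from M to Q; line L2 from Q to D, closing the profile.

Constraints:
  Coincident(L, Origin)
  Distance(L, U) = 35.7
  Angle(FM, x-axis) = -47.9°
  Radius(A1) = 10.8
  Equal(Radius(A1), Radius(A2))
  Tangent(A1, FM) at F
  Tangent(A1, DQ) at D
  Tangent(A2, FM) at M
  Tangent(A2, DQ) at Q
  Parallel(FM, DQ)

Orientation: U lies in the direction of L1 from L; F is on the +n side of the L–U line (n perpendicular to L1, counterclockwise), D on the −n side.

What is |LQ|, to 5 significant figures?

37.298

The slot axis is L1's direction at -47.9°, so u = (cos -47.9°, sin -47.9°) = (0.67043, -0.74198) and n = (−sin -47.9°, cos -47.9°) = (0.74198, 0.67043). L is at the origin and U lies 35.7 along u from L, so U = 35.7·u = (23.934, -26.489). Tangency of A1 to both parallel lines with radius 10.8 puts F and D at L ± 10.8·n: F = (8.0133, 7.2406), D = (-8.0133, -7.2406). Equal radii place M and Q the same way about U: M = U + 10.8·n = (31.948, -19.248), Q = U − 10.8·n = (15.921, -33.729). Then |LQ| = |Q − L| = 37.298.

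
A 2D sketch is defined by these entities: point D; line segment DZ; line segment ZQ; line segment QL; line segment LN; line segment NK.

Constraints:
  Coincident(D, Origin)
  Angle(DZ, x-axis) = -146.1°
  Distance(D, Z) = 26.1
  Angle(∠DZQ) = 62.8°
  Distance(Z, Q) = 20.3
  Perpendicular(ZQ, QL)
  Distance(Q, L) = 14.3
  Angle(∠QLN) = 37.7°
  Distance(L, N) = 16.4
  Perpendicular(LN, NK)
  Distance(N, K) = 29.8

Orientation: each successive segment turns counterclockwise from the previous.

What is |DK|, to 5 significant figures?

45.711

D is at the origin; DZ runs at -146.1° with length 26.1, so Z = (-21.663, -14.557). ∠DZQ = 62.8° gives ZQ at -28.900° from the x-axis; with |ZQ| = 20.3, Q = (-3.8914, -24.368). ZQ ⟂ QL, so QL runs at 61.100°; with |QL| = 14.3, L = (3.0195, -11.849). ∠QLN = 37.7° gives LN at -156.60° from the x-axis; with |LN| = 16.4, N = (-12.032, -18.362). The perpendicularity gives NK at right angles to LN, so NK runs at -66.600°; with |NK| = 29.8, K = (-0.19662, -45.711). Then |DK| = |K − D| = 45.711.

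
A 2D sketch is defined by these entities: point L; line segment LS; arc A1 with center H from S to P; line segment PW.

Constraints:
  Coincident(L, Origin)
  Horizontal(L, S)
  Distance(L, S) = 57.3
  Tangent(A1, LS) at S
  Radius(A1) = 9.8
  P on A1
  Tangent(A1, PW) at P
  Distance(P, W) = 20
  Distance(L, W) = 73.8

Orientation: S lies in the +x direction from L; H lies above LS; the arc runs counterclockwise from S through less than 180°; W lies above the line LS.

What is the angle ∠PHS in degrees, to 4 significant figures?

88.46°

L is at the origin; L and S share the same y with |LS| = 57.3 and S on the +x side, so S = (57.30, 0.000). The tangent condition forces HS to be normal to LS, so H = S + (0, 9.8) = (57.30, 9.800). Since HP ⟂ PW (tangency), |HW| = √(9.8² + 20.0²) = 22.27 regardless of where P sits on A1. So W lies on both circle(L, 73.8) and circle(H, 22.27); the above-LS intersection is W = (67.63, 29.53). P is the foot of the tangent from W: P = (67.10, 9.536).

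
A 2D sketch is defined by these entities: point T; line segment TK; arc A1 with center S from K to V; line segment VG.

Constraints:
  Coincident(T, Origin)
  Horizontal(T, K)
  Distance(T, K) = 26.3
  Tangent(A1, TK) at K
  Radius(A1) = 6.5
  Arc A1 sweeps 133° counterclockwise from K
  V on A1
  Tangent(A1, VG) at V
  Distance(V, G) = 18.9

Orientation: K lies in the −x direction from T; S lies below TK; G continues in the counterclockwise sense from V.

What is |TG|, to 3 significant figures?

30.7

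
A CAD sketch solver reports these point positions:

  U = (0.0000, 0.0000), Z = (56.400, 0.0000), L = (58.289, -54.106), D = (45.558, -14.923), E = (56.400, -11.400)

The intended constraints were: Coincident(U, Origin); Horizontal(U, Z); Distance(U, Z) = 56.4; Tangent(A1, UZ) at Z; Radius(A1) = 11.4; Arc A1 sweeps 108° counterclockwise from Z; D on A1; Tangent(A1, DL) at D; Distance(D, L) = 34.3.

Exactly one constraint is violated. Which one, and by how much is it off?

Distance(D, L) = 34.3 — off by 6.90.

U = (0.00, 0.00) ✓; U.y = 0.00, Z.y = 0.00 ✓; |UZ| = 56.40 ✓; ∠(EZ, ZU) = 90.00° ✓; |EZ| = 11.40 ✓; bearing(E→D) − bearing(E→Z) = 108.0° ✓; |ED| = 11.40 ✓; ∠(ED, DL) = 90.00° ✓; |DL| = 41.20 ✗.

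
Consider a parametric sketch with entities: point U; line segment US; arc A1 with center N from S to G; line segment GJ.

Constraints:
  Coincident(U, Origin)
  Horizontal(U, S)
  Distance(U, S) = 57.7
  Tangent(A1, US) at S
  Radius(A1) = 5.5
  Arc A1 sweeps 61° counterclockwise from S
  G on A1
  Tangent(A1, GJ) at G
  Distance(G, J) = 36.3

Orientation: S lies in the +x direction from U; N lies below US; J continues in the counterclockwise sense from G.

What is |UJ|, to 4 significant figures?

49.41

U is at the origin; U and S share the same y with |US| = 57.7 and S on the +x side, so S = (57.70, 0.000). A1 meets US tangentially, so NS is at right angles to US, so N = S + (0, -5.5) = (57.70, -5.500). On A1, S sits at bearing 90° from N; a 61° counterclockwise sweep puts G at bearing 151°, so G = N + 5.5·(cos 151°, sin 151°) = (52.89, -2.834). Since A1 is tangent to GJ there, NG ⟂ GJ, so GJ runs along (−sin 151°, cos 151°); with |GJ| = 36.3, J = (35.29, -34.58). Then |UJ| = |J − U| = 49.41.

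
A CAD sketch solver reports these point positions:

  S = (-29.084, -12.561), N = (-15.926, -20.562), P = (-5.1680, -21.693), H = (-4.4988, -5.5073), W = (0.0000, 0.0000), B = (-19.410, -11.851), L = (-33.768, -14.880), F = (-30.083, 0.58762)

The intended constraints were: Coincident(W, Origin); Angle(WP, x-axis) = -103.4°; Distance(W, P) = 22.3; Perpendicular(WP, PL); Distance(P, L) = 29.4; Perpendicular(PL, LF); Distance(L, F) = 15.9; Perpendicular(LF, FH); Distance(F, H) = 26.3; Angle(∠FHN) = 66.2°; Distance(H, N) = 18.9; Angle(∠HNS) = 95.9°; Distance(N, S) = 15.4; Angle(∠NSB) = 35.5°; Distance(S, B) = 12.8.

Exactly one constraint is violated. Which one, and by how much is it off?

Distance(S, B) = 12.8 — off by 3.10.

W = (0.00, 0.00) ✓; WP at -103.4° ✓; |WP| = 22.30 ✓; ∠(WP, PL) = 90.00° ✓; |PL| = 29.40 ✓; ∠(PL, LF) = 90.00° ✓; |LF| = 15.90 ✓; ∠(LF, FH) = 90.00° ✓; |FH| = 26.30 ✓; ∠FHN = 66.20° ✓; |HN| = 18.90 ✓; ∠HNS = 95.90° ✓; |NS| = 15.40 ✓; ∠NSB = 35.50° ✓; |SB| = 9.700 ✗.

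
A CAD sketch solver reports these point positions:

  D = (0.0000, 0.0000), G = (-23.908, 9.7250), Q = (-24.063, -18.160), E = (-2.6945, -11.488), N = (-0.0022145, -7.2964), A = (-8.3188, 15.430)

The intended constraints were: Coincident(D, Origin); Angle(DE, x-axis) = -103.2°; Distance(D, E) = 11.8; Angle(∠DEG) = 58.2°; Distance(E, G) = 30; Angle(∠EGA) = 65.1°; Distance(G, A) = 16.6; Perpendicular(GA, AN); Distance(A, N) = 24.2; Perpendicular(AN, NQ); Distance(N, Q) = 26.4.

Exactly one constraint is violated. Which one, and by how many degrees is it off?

Perpendicular(AN, NQ) — off by 4.20°.

D = (0.00, 0.00) ✓; DE at -103.2° ✓; |DE| = 11.80 ✓; ∠DEG = 58.20° ✓; |EG| = 30.00 ✓; ∠EGA = 65.10° ✓; |GA| = 16.60 ✓; ∠(GA, AN) = 90.00° ✓; |AN| = 24.20 ✓; ∠(AN, NQ) = 85.80° ✗; |NQ| = 26.40 ✓.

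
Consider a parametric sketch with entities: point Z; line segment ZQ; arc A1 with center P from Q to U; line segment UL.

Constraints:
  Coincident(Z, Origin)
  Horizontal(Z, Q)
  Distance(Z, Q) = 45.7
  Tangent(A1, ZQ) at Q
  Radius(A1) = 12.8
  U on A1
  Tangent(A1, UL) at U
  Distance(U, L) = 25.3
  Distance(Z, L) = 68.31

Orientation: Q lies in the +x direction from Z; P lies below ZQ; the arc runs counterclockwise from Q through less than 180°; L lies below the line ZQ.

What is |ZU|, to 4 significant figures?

43.31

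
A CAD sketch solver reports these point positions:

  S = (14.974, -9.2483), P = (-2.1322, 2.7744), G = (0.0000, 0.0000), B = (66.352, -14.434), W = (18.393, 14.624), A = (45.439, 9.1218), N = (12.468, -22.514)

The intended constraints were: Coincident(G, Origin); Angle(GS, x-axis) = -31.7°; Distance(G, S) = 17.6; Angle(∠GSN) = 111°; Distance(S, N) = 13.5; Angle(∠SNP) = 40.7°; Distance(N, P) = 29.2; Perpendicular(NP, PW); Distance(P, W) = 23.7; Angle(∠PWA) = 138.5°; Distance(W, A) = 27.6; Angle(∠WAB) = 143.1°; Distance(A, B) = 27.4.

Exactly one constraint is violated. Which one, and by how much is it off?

Distance(A, B) = 27.4 — off by 4.10.

G = (0.00, 0.00) ✓; GS at -31.70° ✓; |GS| = 17.60 ✓; ∠GSN = 111.0° ✓; |SN| = 13.50 ✓; ∠SNP = 40.70° ✓; |NP| = 29.20 ✓; ∠(NP, PW) = 90.00° ✓; |PW| = 23.70 ✓; ∠PWA = 138.5° ✓; |WA| = 27.60 ✓; ∠WAB = 143.1° ✓; |AB| = 31.50 ✗.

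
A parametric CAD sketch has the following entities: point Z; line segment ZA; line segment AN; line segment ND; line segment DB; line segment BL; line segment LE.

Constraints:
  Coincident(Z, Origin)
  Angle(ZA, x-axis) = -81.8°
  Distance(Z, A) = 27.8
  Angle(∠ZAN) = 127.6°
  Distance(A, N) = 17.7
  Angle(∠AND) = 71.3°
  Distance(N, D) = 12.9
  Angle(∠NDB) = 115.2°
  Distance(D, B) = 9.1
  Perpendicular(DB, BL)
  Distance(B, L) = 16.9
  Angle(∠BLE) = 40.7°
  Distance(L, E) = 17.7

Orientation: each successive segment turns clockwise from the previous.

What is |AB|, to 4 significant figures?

14.00

Z is at the origin; ZA runs at -81.8° with length 27.8, so A = (3.965, -27.52). ∠ZAN = 127.6° gives AN at -134.2° from the x-axis; with |AN| = 17.7, N = (-8.375, -40.21). ∠AND = 71.3° gives ND at 117.1° from the x-axis; with |ND| = 12.9, D = (-14.25, -28.72). ∠NDB = 115.2° gives DB at 52.30° from the x-axis; with |DB| = 9.1, B = (-8.686, -21.52). Then |AB| = |B − A| = 14.00.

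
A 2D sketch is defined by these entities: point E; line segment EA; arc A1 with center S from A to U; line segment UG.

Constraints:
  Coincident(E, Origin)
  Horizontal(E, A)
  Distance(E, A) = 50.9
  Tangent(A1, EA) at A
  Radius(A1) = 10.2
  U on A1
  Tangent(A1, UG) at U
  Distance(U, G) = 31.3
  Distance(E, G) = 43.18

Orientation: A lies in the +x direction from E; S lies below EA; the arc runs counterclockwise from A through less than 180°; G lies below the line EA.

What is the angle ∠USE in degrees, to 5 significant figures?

16.007°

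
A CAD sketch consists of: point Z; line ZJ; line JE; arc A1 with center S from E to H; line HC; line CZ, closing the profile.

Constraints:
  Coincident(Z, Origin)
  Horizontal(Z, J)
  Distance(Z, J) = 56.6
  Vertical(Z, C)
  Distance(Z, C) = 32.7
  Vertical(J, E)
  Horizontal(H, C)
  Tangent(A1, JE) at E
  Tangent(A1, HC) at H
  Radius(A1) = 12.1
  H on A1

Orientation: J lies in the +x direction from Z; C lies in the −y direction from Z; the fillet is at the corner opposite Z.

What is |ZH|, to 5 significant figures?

55.223

The virtual corner opposite Z is at (56.600, -32.700). The tangent condition forces SE to be normal to JE and tangency of A1 to HC means the radius SH is perpendicular to HC, with radius 12.1, so the center S sits 12.1 in from both sides at S = (44.500, -20.600). That places the tangent points at E = (56.600, -20.600) on JE and H = (44.500, -32.700) on HC. Then |ZH| = |H − Z| = 55.223.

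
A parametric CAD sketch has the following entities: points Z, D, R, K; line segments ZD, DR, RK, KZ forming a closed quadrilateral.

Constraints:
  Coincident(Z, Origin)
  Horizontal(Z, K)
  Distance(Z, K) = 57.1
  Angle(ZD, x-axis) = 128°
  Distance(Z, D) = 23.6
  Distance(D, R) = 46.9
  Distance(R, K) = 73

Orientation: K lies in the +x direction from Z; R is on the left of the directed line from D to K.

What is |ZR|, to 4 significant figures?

58.56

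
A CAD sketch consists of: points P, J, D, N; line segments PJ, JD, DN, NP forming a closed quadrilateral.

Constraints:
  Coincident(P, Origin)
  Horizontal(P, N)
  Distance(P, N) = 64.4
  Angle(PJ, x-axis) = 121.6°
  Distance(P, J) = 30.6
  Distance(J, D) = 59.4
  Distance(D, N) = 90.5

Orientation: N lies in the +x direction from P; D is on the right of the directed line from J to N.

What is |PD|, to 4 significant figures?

38.66

P is at the origin; P and N share the same y with |PN| = 64.4 and N in +x, so N = (64.4, 0). PJ runs at 121.6° with |PJ| = 30.6, so J = (-16.03, 26.06). D is determined by |JD| = 59.4 and |DN| = 90.5 together: it lies at the intersection of circle(J, 59.4) and circle(N, 90.5). With |JN| = 84.55, the foot of the radical line on JN is 14.71 from J and the perpendicular offset is √(59.4² − 14.71²) = 57.55. Taking the right-of-JN solution: D = (-19.78, -33.22).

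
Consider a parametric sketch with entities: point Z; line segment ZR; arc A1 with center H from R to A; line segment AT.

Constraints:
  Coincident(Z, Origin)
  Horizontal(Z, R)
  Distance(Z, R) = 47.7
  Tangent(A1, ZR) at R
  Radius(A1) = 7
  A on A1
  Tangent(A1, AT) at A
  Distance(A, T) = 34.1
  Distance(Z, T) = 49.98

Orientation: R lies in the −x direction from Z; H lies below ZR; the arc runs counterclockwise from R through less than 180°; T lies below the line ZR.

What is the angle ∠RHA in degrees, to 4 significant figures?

128.0°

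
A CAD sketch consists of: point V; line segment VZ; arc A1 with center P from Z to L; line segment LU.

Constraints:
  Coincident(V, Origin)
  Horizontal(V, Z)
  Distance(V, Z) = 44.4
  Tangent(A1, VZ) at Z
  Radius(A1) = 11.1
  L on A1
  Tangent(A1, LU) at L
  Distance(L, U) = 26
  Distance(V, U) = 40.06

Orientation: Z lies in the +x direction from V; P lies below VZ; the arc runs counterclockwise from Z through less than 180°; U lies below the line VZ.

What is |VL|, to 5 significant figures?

34.768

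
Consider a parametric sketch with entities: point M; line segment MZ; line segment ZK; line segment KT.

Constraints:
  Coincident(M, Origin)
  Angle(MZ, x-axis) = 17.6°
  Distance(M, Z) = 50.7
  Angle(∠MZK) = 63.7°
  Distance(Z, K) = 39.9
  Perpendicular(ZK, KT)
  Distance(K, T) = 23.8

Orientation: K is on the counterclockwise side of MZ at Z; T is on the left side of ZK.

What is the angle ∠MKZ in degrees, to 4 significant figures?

69.01°

M is at the origin; MZ runs at 17.6° with length 50.7, so Z = 50.7·(cos 17.6°, sin 17.6°) = (48.33, 15.33). ∠MZK = 63.7°, so ZK runs at 17.6° + (180° − 63.7°) = 133.9° from the x-axis; with |ZK| = 39.9, K = Z + 39.9·(cos 133.9°, sin 133.9°) = (20.66, 44.08). Then cos ∠MKZ = KM·KZ / (|KM||KZ|), giving 69.01°.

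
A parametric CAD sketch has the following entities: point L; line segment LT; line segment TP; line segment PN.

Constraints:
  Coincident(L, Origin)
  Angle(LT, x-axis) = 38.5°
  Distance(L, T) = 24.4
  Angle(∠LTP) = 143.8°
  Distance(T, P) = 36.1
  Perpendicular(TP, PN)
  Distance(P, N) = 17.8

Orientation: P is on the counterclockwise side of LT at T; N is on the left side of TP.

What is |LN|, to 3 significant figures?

55.9

∠LTP = 143.8°, so TP runs at 38.5° + (180° − 143.8°) = 74.7° from the x-axis; with |TP| = 36.1, P = T + 36.1·(cos 74.7°, sin 74.7°) = (28.6, 50.0). TP is perpendicular to PN; with |PN| = 17.8 on the left of TP, N = P + 17.8·(-0.965, 0.264) = (11.5, 54.7). Then |LN| = |N − L| = 55.9.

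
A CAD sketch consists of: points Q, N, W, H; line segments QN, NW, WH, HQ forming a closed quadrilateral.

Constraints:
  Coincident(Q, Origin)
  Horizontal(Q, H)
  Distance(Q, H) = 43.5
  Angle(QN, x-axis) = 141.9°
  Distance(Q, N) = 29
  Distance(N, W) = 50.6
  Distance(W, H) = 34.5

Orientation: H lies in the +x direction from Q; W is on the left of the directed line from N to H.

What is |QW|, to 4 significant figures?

39.86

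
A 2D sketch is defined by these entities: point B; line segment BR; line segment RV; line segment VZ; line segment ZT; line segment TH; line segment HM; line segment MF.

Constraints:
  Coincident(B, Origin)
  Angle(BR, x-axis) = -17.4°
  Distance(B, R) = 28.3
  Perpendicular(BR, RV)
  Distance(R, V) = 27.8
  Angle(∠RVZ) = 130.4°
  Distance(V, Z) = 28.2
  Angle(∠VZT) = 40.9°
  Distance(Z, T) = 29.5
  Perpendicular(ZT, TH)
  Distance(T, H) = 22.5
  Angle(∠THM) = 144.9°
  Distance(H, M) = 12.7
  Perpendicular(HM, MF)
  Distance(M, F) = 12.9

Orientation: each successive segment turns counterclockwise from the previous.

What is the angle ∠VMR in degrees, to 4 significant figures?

58.49°

B is at the origin; BR runs at -17.4° with length 28.3, so R = (27.01, -8.463). The perpendicularity gives RV at right angles to BR, so RV runs at 72.60°; with |RV| = 27.8, V = (35.32, 18.07). ∠RVZ = 130.4° gives VZ at 122.2° from the x-axis; with |VZ| = 28.2, Z = (20.29, 41.93). ∠VZT = 40.9° gives ZT at -98.70° from the x-axis; with |ZT| = 29.5, T = (15.83, 12.77). The perpendicularity gives TH at right angles to ZT, so TH runs at -8.700°; with |TH| = 22.5, H = (38.07, 9.364). ∠THM = 144.9° gives HM at 26.40° from the x-axis; with |HM| = 12.7, M = (49.45, 15.01). Then cos ∠VMR = MV·MR / (|MV||MR|), giving 58.49°.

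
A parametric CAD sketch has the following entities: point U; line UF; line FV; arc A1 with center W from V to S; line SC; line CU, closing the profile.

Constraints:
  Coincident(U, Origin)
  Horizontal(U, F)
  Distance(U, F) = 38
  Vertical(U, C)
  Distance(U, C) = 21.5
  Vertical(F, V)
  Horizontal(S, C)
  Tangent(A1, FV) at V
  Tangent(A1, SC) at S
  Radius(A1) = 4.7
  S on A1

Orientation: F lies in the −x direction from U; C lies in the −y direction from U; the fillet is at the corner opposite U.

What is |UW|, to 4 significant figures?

37.30

U is at the origin; UF is horizontal with |UF| = 38.0 and F on the −x side, so F = (-38.00, 0.000). U and C share the same x with |UC| = 21.5 and C on the −y side, so C = (0.000, -21.50). The virtual corner opposite U is at (-38.00, -21.50). Since A1 is tangent to FV there, WV ⟂ FV and A1 meets SC tangentially, so WS is at right angles to SC, with radius 4.7, so the center W sits 4.7 in from both sides at W = (-33.30, -16.80). Then |UW| = |W − U| = 37.30.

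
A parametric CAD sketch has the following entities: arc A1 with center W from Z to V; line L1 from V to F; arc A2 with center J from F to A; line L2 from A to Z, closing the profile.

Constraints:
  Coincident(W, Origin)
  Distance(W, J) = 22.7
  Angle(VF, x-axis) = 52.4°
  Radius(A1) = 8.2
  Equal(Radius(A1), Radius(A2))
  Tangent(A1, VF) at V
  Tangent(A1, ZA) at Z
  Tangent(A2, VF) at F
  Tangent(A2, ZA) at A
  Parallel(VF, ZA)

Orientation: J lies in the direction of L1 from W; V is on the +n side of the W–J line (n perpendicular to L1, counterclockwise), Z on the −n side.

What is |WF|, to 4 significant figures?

24.14

The slot axis is L1's direction at 52.4°, so u = (cos 52.4°, sin 52.4°) = (0.6101, 0.7923) and n = (−sin 52.4°, cos 52.4°) = (-0.7923, 0.6101). W is at the origin and J lies 22.7 along u from W, so J = 22.7·u = (13.85, 17.98). Tangency of A1 to both parallel lines with radius 8.2 puts V and Z at W ± 8.2·n: V = (-6.497, 5.003), Z = (6.497, -5.003). Equal radii place F and A the same way about J: F = J + 8.2·n = (7.354, 22.99), A = J − 8.2·n = (20.35, 12.98). Then |WF| = |F − W| = 24.14.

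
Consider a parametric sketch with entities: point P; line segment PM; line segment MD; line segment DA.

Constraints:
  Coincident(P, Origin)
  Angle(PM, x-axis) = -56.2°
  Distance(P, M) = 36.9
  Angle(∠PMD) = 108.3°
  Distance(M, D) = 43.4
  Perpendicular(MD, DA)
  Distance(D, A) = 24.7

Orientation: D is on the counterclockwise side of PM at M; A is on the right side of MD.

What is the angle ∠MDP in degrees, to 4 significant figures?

32.50°

P is at the origin; PM runs at -56.2° with length 36.9, so M = 36.9·(cos -56.2°, sin -56.2°) = (20.53, -30.66). ∠PMD = 108.3°, so MD runs at -56.2° + (180° − 108.3°) = 15.50° from the x-axis; with |MD| = 43.4, D = M + 43.4·(cos 15.50°, sin 15.50°) = (62.35, -19.07). Then cos ∠MDP = DM·DP / (|DM||DP|), giving 32.50°.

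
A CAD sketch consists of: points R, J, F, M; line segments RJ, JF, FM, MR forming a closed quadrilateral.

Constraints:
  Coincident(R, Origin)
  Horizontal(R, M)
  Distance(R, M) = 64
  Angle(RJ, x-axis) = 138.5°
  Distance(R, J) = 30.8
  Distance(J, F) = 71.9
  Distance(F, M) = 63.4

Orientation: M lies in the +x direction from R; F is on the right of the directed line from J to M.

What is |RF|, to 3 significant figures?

43.2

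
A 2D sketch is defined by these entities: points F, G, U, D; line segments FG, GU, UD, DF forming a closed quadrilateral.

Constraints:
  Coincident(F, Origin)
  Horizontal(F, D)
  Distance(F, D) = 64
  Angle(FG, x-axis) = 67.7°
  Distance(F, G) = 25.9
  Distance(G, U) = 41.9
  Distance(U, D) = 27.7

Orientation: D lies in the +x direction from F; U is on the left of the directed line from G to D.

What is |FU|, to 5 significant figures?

57.370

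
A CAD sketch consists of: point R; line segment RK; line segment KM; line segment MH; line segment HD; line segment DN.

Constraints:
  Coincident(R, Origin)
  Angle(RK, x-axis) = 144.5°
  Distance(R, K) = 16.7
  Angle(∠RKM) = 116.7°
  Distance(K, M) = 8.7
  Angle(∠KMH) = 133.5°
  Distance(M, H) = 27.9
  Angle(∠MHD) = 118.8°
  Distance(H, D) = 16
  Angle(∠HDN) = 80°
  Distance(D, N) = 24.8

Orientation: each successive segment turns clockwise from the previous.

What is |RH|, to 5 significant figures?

35.806

R is at the origin; RK runs at 144.5° with length 16.7, so K = (-13.596, 9.6977). ∠RKM = 116.7° gives KM at 81.200° from the x-axis; with |KM| = 8.7, M = (-12.265, 18.295). ∠KMH = 133.5° gives MH at 34.700° from the x-axis; with |MH| = 27.9, H = (10.673, 34.178). Then |RH| = |H − R| = 35.806.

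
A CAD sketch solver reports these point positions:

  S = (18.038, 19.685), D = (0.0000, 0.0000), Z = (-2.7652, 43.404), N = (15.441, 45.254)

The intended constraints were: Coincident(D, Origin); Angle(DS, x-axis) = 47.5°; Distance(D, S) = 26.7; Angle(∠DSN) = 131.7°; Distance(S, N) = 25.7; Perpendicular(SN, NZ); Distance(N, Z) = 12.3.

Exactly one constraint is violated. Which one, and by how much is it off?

Distance(N, Z) = 12.3 — off by 6.00.

D = (0.00, 0.00) ✓; DS at 47.50° ✓; |DS| = 26.70 ✓; ∠DSN = 131.7° ✓; |SN| = 25.70 ✓; ∠(SN, NZ) = 90.00° ✓; |NZ| = 18.30 ✗.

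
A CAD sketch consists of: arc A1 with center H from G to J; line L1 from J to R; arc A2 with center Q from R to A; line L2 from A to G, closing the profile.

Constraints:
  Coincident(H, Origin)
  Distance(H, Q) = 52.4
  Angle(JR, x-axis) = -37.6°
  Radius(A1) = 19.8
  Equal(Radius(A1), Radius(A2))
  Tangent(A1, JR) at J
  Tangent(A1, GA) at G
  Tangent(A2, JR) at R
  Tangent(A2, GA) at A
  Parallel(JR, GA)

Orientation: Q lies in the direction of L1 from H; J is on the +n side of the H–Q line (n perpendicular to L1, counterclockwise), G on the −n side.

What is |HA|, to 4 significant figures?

56.02

The slot axis is L1's direction at -37.6°, so u = (cos -37.6°, sin -37.6°) = (0.7923, -0.6101) and n = (−sin -37.6°, cos -37.6°) = (0.6101, 0.7923). H is at the origin and Q lies 52.4 along u from H, so Q = 52.4·u = (41.52, -31.97). Tangency of A1 to both parallel lines with radius 19.8 puts J and G at H ± 19.8·n: J = (12.08, 15.69), G = (-12.08, -15.69). Equal radii place R and A the same way about Q: R = Q + 19.8·n = (53.60, -16.28), A = Q − 19.8·n = (29.44, -47.66). Then |HA| = |A − H| = 56.02.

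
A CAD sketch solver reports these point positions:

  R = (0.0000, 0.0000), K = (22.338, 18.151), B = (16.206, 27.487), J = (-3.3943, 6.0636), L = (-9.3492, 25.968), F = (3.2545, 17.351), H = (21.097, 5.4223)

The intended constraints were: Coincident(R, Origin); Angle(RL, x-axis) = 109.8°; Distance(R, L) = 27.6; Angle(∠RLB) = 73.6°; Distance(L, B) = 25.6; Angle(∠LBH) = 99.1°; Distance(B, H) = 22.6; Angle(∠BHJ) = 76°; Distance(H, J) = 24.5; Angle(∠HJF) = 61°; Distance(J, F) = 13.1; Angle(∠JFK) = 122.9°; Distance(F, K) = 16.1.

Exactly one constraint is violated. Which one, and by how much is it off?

Distance(F, K) = 16.1 — off by 3.00.

R = (0.00, 0.00) ✓; RL at 109.8° ✓; |RL| = 27.60 ✓; ∠RLB = 73.60° ✓; |LB| = 25.60 ✓; ∠LBH = 99.10° ✓; |BH| = 22.60 ✓; ∠BHJ = 76.00° ✓; |HJ| = 24.50 ✓; ∠HJF = 61.00° ✓; |JF| = 13.10 ✓; ∠JFK = 122.9° ✓; |FK| = 19.10 ✗.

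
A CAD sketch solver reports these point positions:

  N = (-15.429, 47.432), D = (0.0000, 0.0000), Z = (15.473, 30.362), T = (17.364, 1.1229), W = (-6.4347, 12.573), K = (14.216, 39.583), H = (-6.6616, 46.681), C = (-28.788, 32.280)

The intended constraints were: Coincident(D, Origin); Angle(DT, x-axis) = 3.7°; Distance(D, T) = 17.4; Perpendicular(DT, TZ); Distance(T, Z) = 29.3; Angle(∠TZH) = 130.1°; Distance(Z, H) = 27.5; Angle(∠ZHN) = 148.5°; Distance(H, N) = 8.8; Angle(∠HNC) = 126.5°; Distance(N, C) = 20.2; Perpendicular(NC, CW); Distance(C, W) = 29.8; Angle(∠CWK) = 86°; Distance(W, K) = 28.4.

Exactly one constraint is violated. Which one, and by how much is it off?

Distance(W, K) = 28.4 — off by 5.60.

D = (0.00, 0.00) ✓; DT at 3.700° ✓; |DT| = 17.40 ✓; ∠(DT, TZ) = 90.00° ✓; |TZ| = 29.30 ✓; ∠TZH = 130.1° ✓; |ZH| = 27.50 ✓; ∠ZHN = 148.5° ✓; |HN| = 8.800 ✓; ∠HNC = 126.5° ✓; |NC| = 20.20 ✓; ∠(NC, CW) = 90.00° ✓; |CW| = 29.80 ✓; ∠CWK = 86.00° ✓; |WK| = 34.00 ✗.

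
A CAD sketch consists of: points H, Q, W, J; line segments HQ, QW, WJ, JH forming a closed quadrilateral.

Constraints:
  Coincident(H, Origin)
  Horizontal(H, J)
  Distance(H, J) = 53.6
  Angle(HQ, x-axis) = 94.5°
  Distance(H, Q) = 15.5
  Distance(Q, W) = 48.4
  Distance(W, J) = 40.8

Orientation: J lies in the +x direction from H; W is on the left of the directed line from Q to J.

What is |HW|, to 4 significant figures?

56.59

Checks: |QW| = 48.40 ✓; |WJ| = 40.80 ✓.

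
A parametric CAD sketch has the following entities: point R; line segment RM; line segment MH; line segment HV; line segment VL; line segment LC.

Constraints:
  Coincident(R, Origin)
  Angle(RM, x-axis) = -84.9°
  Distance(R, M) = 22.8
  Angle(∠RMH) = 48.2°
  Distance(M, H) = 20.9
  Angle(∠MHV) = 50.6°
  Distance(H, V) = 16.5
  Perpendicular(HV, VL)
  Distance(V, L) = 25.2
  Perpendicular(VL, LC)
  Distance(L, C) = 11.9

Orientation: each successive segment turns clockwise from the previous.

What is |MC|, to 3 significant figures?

12.5

The perpendicularity gives VL at right angles to HV, so VL runs at -76.1°; with |VL| = 25.2, L = (7.34, -30.7). VL is perpendicular to LC, so LC runs at -166°; with |LC| = 11.9, C = (-4.21, -33.6). Then |MC| = |C − M| = 12.5.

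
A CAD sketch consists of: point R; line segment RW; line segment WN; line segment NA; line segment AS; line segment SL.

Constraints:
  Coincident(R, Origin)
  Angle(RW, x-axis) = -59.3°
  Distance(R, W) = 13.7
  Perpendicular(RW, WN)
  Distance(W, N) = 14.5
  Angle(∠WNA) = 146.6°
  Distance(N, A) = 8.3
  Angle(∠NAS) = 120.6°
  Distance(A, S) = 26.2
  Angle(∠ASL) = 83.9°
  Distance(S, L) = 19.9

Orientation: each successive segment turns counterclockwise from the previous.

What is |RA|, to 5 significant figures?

23.294

R is at the origin; RW runs at -59.3° with length 13.7, so W = (6.9944, -11.780). RW ⟂ WN, so WN runs at 30.700°; with |WN| = 14.5, N = (19.462, -4.3771). ∠WNA = 146.6° gives NA at 64.100° from the x-axis; with |NA| = 8.3, A = (23.088, 3.0892). Then |RA| = |A − R| = 23.294.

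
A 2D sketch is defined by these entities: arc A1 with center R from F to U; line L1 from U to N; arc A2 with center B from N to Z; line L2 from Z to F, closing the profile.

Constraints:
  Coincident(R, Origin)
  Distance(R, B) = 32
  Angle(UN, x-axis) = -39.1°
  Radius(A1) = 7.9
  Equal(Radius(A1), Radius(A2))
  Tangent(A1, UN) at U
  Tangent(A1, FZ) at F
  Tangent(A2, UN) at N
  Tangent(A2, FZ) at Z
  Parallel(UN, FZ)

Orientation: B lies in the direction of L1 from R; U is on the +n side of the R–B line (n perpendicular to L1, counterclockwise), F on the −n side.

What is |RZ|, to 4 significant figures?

32.96

The slot axis is L1's direction at -39.1°, so u = (cos -39.1°, sin -39.1°) = (0.7760, -0.6307) and n = (−sin -39.1°, cos -39.1°) = (0.6307, 0.7760). R is at the origin and B lies 32.0 along u from R, so B = 32.0·u = (24.83, -20.18). Tangency of A1 to both parallel lines with radius 7.9 puts U and F at R ± 7.9·n: U = (4.982, 6.131), F = (-4.982, -6.131). Equal radii place N and Z the same way about B: N = B + 7.9·n = (29.82, -14.05), Z = B − 7.9·n = (19.85, -26.31). Then |RZ| = |Z − R| = 32.96.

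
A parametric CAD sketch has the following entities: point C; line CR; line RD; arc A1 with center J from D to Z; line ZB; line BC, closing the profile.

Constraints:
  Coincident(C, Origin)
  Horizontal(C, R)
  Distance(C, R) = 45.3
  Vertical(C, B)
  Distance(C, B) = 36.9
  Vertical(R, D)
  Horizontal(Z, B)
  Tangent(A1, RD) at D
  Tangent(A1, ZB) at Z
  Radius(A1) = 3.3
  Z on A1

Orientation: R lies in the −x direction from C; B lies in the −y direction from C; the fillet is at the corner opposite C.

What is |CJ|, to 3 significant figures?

53.8

C is at the origin; CR is horizontal with |CR| = 45.3 and R on the −x side, so R = (-45.3, 0.00). CB is vertical with |CB| = 36.9 and B on the −y side, so B = (0.00, -36.9). The virtual corner opposite C is at (-45.3, -36.9). A1 meets RD tangentially, so JD is at right angles to RD and since A1 is tangent to ZB there, JZ ⟂ ZB, with radius 3.3, so the center J sits 3.3 in from both sides at J = (-42.0, -33.6). Then |CJ| = |J − C| = 53.8.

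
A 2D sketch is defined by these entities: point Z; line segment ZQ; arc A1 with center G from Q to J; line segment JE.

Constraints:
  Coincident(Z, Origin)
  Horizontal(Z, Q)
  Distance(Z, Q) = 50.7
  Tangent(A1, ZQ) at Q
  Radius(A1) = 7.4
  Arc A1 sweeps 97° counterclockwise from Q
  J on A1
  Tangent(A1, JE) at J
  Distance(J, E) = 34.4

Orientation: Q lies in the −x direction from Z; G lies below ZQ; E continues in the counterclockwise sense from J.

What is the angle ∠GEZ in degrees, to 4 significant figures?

46.62°

On A1, Q sits at bearing 90° from G; a 97° counterclockwise sweep puts J at bearing 187°, so J = G + 7.4·(cos 187°, sin 187°) = (-58.04, -8.302). A1 meets JE tangentially, so GJ is at right angles to JE, so JE runs along (−sin 187°, cos 187°); with |JE| = 34.4, E = (-53.85, -42.45). Then cos ∠GEZ = EG·EZ / (|EG||EZ|), giving 46.62°.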